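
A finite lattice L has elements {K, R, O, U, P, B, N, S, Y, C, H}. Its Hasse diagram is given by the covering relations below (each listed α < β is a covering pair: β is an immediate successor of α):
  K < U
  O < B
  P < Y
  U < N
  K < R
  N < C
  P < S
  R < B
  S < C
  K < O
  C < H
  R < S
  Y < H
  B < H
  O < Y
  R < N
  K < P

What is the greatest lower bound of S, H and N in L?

R

Common lower bounds of {S, H, N}: K, R.
The greatest among these is R.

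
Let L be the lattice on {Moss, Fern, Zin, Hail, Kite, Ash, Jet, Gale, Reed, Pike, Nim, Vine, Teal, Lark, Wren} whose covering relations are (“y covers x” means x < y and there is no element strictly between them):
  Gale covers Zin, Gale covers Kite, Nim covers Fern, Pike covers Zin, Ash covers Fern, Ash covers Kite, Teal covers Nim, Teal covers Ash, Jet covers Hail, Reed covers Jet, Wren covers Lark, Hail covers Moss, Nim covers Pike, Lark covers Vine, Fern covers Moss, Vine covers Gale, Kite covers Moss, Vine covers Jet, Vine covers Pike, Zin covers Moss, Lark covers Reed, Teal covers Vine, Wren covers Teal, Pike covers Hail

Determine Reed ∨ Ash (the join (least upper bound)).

Common upper bounds of {Reed, Ash}: Wren.
The least among these is Wren.

Wren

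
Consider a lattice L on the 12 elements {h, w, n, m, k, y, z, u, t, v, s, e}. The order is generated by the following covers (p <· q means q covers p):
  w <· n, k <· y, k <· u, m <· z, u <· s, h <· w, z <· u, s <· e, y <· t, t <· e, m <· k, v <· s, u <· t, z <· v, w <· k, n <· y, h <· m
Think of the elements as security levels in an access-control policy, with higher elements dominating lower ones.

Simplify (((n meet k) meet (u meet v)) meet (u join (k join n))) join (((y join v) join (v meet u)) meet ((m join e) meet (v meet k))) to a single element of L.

m

n ∧ k = w
u ∧ v = z
w ∧ z = h
k ∨ n = y
u ∨ y = t
h ∧ t = h
y ∨ v = e
v ∧ u = z
e ∨ z = e
m ∨ e = e
v ∧ k = m
e ∧ m = m
e ∧ m = m
h ∨ m = m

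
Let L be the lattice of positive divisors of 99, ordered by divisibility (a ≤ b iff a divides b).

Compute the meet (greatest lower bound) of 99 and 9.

9

Common lower bounds of {99, 9}: 1, 3, 9.
The greatest among these is 9.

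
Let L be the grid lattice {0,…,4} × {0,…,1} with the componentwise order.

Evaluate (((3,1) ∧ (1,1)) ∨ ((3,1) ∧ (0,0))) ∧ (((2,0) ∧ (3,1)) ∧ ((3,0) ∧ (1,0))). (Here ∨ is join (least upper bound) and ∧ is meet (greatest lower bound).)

(3,1) ∧ (1,1) = (1,1)
(3,1) ∧ (0,0) = (0,0)
(1,1) ∨ (0,0) = (1,1)
(2,0) ∧ (3,1) = (2,0)
(3,0) ∧ (1,0) = (1,0)
(2,0) ∧ (1,0) = (1,0)
(1,1) ∧ (1,0) = (1,0)

(1,0)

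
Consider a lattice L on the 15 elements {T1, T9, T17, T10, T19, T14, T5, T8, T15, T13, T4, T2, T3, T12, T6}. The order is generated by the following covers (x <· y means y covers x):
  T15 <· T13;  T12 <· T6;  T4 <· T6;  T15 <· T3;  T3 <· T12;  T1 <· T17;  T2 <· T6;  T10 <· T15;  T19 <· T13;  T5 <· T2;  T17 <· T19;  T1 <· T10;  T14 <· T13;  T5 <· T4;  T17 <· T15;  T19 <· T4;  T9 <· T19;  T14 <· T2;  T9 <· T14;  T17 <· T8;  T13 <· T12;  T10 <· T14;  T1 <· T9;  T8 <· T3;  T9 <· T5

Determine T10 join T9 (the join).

T14

Common upper bounds of {T10, T9}: T12, T13, T14, T2, T6.
The least among these is T14.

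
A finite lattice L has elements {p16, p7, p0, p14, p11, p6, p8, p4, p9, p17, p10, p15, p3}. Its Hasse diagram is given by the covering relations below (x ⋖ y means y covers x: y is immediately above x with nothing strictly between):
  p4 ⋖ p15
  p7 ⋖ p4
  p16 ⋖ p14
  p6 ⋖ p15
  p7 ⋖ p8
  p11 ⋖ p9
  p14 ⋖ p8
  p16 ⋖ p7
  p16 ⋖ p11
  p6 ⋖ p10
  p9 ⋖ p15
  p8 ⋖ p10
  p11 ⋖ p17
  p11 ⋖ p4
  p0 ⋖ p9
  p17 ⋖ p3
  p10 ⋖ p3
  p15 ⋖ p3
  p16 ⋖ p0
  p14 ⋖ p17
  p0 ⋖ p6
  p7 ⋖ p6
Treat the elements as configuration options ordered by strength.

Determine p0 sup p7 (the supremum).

p6

Common upper bounds of {p0, p7}: p10, p15, p3, p6.
The least among these is p6.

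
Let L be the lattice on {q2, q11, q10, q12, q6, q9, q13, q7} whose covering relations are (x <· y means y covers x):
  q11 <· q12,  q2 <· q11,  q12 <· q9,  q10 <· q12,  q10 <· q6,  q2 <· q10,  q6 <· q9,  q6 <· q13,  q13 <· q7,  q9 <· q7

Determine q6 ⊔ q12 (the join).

q9

Common upper bounds of {q6, q12}: q7, q9.
The least among these is q9.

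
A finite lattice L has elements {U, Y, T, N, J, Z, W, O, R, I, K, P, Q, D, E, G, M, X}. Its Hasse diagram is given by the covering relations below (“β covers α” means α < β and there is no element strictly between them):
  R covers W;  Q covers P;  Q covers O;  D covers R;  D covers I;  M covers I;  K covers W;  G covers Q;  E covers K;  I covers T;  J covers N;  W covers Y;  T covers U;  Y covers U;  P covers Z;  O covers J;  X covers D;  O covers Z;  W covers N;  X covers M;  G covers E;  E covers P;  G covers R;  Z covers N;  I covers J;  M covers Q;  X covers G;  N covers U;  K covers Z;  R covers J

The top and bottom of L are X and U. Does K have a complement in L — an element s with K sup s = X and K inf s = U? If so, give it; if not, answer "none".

Need s with K ∨ s = X and K ∧ s = U.
Checking each element gives: T.

T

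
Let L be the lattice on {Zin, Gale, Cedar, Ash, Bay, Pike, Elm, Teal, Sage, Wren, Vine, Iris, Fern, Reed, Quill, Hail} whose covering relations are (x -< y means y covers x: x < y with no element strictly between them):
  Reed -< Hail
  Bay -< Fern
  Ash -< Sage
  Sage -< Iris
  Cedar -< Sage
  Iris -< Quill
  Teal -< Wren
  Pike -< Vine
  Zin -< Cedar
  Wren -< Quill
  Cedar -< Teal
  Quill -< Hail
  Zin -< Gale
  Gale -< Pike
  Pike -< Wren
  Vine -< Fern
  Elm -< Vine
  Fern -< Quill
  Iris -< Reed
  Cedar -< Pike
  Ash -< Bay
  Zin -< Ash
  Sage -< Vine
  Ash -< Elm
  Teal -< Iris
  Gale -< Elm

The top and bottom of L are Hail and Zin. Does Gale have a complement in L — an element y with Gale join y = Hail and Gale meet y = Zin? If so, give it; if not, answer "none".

Reed

Need y with Gale ∨ y = Hail and Gale ∧ y = Zin.
Checking each element gives: Reed.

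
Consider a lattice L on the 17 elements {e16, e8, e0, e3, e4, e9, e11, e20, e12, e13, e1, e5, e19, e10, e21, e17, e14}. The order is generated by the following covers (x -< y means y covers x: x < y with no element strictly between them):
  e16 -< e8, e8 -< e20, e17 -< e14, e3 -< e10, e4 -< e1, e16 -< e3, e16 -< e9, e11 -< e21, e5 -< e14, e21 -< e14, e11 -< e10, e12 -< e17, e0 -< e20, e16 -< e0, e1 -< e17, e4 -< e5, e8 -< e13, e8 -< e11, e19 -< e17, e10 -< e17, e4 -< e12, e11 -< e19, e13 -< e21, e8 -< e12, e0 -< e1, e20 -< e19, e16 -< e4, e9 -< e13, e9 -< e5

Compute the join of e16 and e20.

Common upper bounds of {e16, e20}: e14, e17, e19, e20.
The least among these is e20.

e20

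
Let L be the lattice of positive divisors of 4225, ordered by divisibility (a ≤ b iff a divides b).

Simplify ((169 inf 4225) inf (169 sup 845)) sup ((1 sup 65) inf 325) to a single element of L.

845

169 ∧ 4225 = 169
169 ∨ 845 = 845
169 ∧ 845 = 169
1 ∨ 65 = 65
65 ∧ 325 = 65
169 ∨ 65 = 845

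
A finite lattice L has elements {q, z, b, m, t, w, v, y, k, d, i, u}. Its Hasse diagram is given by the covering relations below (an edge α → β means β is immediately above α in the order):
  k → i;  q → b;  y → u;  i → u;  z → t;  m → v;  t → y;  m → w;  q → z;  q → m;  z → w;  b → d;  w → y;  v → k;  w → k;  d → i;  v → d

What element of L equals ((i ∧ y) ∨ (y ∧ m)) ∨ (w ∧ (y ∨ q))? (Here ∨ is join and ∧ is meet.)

w

i ∧ y = w
y ∧ m = m
w ∨ m = w
y ∨ q = y
w ∧ y = w
w ∨ w = w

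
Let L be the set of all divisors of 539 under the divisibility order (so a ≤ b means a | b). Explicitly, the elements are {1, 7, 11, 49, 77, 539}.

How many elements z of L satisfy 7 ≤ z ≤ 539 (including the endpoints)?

4

The interval [7, 539] = {49, 539, 7, 77}, which has 4 elements.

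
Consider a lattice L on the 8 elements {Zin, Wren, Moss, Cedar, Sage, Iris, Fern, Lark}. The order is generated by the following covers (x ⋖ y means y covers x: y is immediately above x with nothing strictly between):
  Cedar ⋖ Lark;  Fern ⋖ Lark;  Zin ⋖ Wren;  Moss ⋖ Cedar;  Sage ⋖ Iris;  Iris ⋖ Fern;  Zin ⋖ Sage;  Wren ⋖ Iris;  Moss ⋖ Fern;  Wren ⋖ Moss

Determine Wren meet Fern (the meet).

Wren

Common lower bounds of {Wren, Fern}: Wren, Zin.
The greatest among these is Wren.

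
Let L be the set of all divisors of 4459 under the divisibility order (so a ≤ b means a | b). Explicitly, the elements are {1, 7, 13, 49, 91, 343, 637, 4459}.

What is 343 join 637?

4459

Common upper bounds of {343, 637}: 4459.
The least among these is 4459.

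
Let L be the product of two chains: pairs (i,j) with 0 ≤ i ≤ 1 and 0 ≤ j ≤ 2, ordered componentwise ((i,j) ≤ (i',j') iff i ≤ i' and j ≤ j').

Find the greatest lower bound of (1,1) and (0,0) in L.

In a product of chains, the meet is componentwise min, giving (0,0).

(0,0)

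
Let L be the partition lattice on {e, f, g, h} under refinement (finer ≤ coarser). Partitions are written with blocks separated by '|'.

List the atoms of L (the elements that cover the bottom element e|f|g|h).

The atoms are exactly the elements that cover e|f|g|h: ef|g|h, eg|f|h, eh|f|g, e|fg|h, e|fh|g, e|f|gh.

ef|g|h, eg|f|h, eh|f|g, e|fg|h, e|fh|g, e|f|gh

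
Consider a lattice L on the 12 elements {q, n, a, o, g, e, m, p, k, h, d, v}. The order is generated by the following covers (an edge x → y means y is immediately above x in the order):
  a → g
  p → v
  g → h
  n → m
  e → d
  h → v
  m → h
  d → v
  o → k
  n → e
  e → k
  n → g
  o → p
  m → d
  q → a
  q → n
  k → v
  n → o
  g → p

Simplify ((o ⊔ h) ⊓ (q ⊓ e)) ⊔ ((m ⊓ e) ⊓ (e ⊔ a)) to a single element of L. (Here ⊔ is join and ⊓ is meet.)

o ∨ h = v
q ∧ e = q
v ∧ q = q
m ∧ e = n
e ∨ a = v
n ∧ v = n
q ∨ n = n

n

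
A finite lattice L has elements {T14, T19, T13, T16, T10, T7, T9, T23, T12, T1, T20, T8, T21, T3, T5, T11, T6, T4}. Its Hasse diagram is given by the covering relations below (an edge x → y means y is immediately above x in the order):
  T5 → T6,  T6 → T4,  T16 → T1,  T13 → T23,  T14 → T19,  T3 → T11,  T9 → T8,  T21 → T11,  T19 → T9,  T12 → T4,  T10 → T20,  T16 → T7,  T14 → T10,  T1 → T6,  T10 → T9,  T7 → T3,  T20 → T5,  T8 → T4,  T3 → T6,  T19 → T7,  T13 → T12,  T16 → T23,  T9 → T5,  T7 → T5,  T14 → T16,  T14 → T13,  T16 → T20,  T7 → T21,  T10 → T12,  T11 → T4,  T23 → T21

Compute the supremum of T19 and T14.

Common upper bounds of {T19, T14}: T11, T19, T21, T3, T4, T5, T6, T7, T8, T9.
The least among these is T19.

T19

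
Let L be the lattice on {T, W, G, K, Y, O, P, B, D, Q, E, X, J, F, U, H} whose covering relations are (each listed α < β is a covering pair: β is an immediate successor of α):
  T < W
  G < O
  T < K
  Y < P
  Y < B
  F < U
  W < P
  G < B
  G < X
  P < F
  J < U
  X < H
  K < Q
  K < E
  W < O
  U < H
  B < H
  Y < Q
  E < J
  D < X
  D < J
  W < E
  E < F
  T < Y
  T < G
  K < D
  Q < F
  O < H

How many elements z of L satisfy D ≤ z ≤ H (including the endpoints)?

5

The interval [D, H] = {D, H, J, U, X}, which has 5 elements.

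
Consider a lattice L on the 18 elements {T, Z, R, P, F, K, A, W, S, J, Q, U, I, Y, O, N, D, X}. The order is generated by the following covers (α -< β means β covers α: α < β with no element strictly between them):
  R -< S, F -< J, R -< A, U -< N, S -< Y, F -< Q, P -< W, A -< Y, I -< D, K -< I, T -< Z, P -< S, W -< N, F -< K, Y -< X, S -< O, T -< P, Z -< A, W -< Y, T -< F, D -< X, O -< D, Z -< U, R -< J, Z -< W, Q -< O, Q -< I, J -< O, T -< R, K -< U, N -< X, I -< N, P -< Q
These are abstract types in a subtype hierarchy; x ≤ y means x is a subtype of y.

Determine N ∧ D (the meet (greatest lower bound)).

I

Common lower bounds of {N, D}: F, I, K, P, Q, T.
The greatest among these is I.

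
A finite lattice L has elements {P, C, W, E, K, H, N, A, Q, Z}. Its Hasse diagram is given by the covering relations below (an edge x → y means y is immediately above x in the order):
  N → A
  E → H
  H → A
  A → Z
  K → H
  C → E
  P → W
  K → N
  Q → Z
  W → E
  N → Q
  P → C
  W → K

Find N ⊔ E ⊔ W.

Common upper bounds of {N, E, W}: A, Z.
The least among these is A.

A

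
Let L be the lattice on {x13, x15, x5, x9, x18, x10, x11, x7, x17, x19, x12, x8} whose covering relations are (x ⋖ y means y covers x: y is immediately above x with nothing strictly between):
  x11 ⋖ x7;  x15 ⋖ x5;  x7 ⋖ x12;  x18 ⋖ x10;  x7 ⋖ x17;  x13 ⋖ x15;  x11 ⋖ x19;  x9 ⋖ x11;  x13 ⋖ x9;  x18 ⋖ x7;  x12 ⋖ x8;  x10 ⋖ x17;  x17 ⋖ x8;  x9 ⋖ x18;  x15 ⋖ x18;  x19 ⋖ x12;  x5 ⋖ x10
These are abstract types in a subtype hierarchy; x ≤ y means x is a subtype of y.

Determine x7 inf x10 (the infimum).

Common lower bounds of {x7, x10}: x13, x15, x18, x9.
The greatest among these is x18.

x18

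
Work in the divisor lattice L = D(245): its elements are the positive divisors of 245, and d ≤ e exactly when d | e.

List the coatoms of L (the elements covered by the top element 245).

The coatoms are exactly the elements covered by 245: 35, 49.

35, 49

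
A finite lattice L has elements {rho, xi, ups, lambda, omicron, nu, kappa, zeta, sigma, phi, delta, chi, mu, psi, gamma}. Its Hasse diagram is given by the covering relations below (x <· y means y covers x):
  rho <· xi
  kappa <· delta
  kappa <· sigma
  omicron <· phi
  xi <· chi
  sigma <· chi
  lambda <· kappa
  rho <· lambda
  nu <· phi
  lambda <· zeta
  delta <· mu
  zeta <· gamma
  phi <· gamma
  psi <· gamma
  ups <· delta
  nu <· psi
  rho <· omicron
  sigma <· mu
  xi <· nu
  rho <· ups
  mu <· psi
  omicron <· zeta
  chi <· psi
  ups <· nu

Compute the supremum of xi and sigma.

chi

Common upper bounds of {xi, sigma}: chi, gamma, psi.
The least among these is chi.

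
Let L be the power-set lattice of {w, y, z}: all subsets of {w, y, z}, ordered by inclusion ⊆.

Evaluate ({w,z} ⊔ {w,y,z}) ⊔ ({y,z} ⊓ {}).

{w,y,z}

{w,z} ∨ {w,y,z} = {w,y,z}
{y,z} ∧ {} = {}
{w,y,z} ∨ {} = {w,y,z}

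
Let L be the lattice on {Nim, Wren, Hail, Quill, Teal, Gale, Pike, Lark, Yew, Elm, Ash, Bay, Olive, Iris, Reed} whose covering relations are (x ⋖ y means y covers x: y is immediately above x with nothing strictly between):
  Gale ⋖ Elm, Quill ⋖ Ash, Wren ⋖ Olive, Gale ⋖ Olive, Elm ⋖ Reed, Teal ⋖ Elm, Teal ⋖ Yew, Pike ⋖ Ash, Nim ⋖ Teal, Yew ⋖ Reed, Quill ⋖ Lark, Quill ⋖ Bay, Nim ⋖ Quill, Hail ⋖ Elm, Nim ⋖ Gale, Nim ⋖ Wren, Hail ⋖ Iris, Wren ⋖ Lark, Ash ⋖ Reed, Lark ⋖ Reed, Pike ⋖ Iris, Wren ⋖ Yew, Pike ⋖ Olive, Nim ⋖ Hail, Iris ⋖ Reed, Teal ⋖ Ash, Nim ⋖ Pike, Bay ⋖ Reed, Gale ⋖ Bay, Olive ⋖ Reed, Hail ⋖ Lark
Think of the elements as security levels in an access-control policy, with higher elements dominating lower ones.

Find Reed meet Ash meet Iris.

Pike

Common lower bounds of {Reed, Ash, Iris}: Nim, Pike.
The greatest among these is Pike.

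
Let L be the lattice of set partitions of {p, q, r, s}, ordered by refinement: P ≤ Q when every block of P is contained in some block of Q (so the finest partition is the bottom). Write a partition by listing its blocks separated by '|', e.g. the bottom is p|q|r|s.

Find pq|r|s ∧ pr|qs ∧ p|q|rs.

p|q|r|s

The meet (common refinement) of pq|r|s, pr|qs, p|q|rs intersects blocks pairwise, giving p|q|r|s.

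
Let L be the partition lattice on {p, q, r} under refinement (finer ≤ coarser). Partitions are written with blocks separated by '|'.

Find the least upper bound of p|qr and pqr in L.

Common upper bounds of {p|qr, pqr}: pqr.
The least among these is pqr.

pqr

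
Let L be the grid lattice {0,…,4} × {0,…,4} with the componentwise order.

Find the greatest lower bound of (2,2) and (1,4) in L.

Common lower bounds of {(2,2), (1,4)}: (0,0), (0,1), (0,2), (1,0), (1,1), (1,2).
The greatest among these is (1,2).

(1,2)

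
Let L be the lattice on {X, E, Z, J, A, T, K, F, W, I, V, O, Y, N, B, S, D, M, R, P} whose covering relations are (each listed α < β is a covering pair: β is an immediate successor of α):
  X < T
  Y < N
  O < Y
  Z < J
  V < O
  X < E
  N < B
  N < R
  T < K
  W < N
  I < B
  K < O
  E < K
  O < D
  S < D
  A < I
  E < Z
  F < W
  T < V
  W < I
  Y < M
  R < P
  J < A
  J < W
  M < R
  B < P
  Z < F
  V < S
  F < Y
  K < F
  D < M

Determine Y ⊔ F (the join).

Y

Common upper bounds of {Y, F}: B, M, N, P, R, Y.
The least among these is Y.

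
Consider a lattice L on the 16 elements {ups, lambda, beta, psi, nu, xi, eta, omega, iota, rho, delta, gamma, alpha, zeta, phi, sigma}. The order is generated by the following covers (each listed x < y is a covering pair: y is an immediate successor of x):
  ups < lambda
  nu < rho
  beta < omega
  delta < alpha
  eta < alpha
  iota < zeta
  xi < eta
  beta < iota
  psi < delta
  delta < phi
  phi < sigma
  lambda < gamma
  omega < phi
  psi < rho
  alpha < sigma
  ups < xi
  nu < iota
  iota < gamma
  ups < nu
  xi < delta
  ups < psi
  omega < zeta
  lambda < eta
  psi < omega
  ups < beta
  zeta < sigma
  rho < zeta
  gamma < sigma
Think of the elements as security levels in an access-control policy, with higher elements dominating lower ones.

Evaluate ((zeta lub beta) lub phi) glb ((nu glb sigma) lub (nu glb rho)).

zeta ∨ beta = zeta
zeta ∨ phi = sigma
nu ∧ sigma = nu
nu ∧ rho = nu
nu ∨ nu = nu
sigma ∧ nu = nu

nu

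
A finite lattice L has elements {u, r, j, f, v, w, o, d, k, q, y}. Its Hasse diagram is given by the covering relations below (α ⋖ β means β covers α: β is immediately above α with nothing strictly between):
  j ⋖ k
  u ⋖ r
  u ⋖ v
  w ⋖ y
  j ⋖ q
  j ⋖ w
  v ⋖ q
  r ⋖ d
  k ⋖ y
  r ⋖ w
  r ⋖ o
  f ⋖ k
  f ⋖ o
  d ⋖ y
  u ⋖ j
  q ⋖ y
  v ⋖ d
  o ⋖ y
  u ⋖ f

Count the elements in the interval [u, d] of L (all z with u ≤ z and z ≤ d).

The interval [u, d] = {d, r, u, v}, which has 4 elements.

4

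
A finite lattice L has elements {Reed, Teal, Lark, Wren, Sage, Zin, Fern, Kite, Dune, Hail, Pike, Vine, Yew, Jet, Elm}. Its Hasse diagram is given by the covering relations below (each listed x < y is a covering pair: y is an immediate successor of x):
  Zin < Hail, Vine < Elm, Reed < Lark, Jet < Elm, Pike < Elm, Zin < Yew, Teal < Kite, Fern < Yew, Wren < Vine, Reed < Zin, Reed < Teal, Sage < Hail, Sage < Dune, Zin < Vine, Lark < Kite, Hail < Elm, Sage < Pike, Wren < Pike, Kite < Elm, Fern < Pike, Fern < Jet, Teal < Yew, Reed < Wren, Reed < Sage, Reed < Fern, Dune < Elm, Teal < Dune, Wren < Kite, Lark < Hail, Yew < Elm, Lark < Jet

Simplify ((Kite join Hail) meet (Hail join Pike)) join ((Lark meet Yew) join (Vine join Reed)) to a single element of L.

Elm

Kite ∨ Hail = Elm
Hail ∨ Pike = Elm
Elm ∧ Elm = Elm
Lark ∧ Yew = Reed
Vine ∨ Reed = Vine
Reed ∨ Vine = Vine
Elm ∨ Vine = Elm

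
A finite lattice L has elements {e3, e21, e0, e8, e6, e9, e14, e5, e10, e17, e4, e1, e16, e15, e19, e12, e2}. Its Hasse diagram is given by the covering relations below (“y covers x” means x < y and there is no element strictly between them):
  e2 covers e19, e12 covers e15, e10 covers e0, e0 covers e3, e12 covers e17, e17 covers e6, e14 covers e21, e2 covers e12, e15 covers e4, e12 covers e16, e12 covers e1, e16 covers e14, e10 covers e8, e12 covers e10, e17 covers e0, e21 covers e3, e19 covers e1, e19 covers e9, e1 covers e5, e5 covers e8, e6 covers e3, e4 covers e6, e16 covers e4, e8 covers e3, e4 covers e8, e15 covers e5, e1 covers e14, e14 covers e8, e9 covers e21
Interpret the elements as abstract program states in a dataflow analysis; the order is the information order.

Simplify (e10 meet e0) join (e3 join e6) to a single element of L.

e17

e10 ∧ e0 = e0
e3 ∨ e6 = e6
e0 ∨ e6 = e17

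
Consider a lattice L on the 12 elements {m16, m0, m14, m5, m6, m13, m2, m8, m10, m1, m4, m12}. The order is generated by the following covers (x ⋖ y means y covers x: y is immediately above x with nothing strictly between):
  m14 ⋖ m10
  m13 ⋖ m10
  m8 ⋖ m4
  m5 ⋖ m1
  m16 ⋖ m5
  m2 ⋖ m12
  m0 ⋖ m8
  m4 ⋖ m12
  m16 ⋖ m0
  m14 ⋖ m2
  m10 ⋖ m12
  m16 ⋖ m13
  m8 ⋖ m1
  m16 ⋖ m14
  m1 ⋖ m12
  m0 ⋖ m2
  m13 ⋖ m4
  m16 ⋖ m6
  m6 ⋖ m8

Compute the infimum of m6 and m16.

Common lower bounds of {m6, m16}: m16.
The greatest among these is m16.

m16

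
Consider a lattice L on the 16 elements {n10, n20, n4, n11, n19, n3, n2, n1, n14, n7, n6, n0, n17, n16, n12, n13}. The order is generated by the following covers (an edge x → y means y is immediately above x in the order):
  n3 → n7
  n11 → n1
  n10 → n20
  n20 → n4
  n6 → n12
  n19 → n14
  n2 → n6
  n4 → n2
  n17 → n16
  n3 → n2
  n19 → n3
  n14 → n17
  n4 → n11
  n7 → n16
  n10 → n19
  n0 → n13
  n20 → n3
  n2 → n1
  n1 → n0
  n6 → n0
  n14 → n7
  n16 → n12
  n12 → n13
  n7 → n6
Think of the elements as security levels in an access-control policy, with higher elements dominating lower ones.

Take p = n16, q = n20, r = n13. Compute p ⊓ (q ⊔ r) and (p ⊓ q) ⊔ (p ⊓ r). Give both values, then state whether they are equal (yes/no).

q ⊔ r = n13, so p ⊓ (q ⊔ r) = n16 ⊓ n13 = n16.
p ⊓ q = n20 and p ⊓ r = n16, so (p ⊓ q) ⊔ (p ⊓ r) = n20 ⊔ n16 = n16.
Equal: yes.

n16; n16; yes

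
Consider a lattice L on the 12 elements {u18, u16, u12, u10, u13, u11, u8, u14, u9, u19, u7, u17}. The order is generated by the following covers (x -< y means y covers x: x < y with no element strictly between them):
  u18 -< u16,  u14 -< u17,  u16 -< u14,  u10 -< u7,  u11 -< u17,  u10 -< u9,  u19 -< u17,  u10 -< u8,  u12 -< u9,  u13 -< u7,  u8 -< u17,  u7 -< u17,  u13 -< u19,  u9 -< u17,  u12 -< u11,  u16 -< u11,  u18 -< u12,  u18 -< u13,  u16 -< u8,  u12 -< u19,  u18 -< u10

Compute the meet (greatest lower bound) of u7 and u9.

u10

Common lower bounds of {u7, u9}: u10, u18.
The greatest among these is u10.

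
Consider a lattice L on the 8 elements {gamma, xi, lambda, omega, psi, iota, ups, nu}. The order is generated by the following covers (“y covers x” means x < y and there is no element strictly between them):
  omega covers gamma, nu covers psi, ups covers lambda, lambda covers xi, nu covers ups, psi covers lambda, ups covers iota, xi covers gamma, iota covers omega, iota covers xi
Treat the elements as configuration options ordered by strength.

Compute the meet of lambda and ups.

Common lower bounds of {lambda, ups}: gamma, lambda, xi.
The greatest among these is lambda.

lambda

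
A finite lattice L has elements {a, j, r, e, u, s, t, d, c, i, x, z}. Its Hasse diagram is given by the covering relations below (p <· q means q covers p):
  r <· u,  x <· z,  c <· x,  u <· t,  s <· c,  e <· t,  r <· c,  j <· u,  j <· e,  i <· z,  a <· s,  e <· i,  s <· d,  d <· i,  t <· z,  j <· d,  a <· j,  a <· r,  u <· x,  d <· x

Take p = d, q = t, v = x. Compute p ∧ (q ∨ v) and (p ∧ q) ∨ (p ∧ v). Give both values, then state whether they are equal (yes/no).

q ∨ v = z, so p ∧ (q ∨ v) = d ∧ z = d.
p ∧ q = j and p ∧ v = d, so (p ∧ q) ∨ (p ∧ v) = j ∨ d = d.
Equal: yes.

d; d; yes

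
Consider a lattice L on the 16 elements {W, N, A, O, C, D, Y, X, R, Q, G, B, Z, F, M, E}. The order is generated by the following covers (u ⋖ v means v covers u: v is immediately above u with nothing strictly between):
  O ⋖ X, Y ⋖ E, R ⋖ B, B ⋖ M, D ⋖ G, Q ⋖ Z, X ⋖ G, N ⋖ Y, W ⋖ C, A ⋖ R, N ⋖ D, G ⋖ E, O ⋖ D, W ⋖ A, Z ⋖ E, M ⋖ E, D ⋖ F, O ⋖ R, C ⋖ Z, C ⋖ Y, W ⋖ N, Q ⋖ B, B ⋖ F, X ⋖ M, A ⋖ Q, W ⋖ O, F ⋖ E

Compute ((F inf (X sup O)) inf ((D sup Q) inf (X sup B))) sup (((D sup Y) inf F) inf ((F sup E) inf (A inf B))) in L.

R

X ∨ O = X
F ∧ X = O
D ∨ Q = F
X ∨ B = M
F ∧ M = B
O ∧ B = O
D ∨ Y = E
E ∧ F = F
F ∨ E = E
A ∧ B = A
E ∧ A = A
F ∧ A = A
O ∨ A = R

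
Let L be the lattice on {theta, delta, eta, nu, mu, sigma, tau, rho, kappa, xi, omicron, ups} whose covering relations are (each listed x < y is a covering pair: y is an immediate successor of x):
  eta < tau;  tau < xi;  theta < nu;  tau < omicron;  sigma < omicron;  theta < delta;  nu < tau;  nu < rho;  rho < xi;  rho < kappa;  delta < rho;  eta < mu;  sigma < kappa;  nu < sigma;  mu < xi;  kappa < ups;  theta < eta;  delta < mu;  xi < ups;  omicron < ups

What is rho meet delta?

delta

Common lower bounds of {rho, delta}: delta, theta.
The greatest among these is delta.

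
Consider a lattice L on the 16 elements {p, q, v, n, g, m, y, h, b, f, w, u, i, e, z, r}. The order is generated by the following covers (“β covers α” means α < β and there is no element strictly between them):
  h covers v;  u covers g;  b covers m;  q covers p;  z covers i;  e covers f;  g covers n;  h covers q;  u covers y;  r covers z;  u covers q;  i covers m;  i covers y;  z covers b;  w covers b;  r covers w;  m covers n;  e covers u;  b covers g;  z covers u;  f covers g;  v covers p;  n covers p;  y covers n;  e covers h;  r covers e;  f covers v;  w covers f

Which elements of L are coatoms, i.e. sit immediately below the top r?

e, w, z

The coatoms are exactly the elements covered by r: e, w, z.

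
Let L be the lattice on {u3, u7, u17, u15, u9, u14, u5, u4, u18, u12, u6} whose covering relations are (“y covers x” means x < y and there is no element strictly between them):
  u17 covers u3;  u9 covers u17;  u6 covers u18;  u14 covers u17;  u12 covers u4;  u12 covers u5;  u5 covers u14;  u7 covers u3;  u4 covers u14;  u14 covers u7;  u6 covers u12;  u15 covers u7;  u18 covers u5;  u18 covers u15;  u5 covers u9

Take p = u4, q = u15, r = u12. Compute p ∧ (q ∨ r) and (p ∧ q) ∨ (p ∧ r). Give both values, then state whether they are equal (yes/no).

u4; u4; yes

q ∨ r = u6, so p ∧ (q ∨ r) = u4 ∧ u6 = u4.
p ∧ q = u7 and p ∧ r = u4, so (p ∧ q) ∨ (p ∧ r) = u7 ∨ u4 = u4.
Equal: yes.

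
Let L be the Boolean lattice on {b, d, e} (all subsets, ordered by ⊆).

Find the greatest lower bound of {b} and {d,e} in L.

Under ⊆, meet is intersection: {b} ∩ {d,e} = {}.

{}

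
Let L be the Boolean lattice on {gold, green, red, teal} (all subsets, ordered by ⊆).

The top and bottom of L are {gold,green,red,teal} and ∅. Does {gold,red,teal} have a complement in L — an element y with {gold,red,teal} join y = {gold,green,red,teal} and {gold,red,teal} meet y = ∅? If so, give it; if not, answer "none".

{green}

Need y with {gold,red,teal} ∨ y = {gold,green,red,teal} and {gold,red,teal} ∧ y = ∅.
Checking each element gives: {green}.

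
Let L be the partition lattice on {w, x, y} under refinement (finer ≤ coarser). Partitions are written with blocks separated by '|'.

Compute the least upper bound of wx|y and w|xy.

wxy

The join of wx|y and w|xy merges any blocks that overlap across the partitions, giving wxy.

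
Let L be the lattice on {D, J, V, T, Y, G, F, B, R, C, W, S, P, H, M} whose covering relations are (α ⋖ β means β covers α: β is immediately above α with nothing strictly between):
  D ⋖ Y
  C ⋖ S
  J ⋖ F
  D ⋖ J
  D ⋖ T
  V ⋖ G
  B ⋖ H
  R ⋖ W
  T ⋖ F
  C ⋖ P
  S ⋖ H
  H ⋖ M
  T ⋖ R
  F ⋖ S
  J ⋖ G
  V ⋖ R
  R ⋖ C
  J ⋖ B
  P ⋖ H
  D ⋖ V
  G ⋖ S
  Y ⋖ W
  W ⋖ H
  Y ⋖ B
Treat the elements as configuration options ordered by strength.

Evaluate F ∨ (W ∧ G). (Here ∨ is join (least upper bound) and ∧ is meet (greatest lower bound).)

W ∧ G = V
F ∨ V = S

S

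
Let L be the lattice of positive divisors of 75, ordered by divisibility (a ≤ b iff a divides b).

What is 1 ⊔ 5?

5

In the divisibility order, the join is the least common multiple: lcm(1, 5) = 5.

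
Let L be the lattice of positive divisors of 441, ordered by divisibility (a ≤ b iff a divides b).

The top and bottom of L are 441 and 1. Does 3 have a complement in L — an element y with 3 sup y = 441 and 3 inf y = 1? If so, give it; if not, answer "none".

none

For every candidate y, either 3 ∨ y ≠ 441 or 3 ∧ y ≠ 1; no complement exists.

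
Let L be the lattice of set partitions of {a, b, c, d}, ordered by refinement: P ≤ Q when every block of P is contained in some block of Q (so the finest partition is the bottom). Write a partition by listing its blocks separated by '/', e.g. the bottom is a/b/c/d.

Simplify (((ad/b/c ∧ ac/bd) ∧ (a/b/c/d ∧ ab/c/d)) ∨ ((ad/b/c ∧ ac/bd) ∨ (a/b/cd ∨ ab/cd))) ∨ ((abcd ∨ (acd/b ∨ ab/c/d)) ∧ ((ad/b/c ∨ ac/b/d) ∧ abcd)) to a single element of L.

ad/b/c ∧ ac/bd = a/b/c/d
a/b/c/d ∧ ab/c/d = a/b/c/d
a/b/c/d ∧ a/b/c/d = a/b/c/d
ad/b/c ∧ ac/bd = a/b/c/d
a/b/cd ∨ ab/cd = ab/cd
a/b/c/d ∨ ab/cd = ab/cd
a/b/c/d ∨ ab/cd = ab/cd
acd/b ∨ ab/c/d = abcd
abcd ∨ abcd = abcd
ad/b/c ∨ ac/b/d = acd/b
acd/b ∧ abcd = acd/b
abcd ∧ acd/b = acd/b
ab/cd ∨ acd/b = abcd

abcd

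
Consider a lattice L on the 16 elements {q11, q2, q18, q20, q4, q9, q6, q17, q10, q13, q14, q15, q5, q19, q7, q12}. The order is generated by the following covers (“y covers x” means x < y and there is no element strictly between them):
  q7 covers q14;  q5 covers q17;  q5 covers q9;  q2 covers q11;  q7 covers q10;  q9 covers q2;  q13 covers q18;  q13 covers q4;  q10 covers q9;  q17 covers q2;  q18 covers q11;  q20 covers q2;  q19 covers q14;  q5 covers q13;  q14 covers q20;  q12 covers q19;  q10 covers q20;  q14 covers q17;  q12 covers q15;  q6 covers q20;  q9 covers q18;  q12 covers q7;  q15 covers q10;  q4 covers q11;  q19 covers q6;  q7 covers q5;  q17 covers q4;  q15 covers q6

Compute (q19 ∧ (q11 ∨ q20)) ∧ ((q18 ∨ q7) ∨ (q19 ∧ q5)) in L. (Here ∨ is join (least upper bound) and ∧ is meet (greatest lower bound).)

q11 ∨ q20 = q20
q19 ∧ q20 = q20
q18 ∨ q7 = q7
q19 ∧ q5 = q17
q7 ∨ q17 = q7
q20 ∧ q7 = q20

q20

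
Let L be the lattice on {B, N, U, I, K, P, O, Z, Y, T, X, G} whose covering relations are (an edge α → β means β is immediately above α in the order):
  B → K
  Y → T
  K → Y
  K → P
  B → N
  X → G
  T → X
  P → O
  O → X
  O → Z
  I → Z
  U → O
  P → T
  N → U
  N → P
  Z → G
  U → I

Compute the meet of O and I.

Common lower bounds of {O, I}: B, N, U.
The greatest among these is U.

U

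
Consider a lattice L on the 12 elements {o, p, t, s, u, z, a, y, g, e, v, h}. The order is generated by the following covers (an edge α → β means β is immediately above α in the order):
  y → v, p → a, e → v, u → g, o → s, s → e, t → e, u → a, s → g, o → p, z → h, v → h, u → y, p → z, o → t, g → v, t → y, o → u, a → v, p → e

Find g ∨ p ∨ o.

v

Common upper bounds of {g, p, o}: h, v.
The least among these is v.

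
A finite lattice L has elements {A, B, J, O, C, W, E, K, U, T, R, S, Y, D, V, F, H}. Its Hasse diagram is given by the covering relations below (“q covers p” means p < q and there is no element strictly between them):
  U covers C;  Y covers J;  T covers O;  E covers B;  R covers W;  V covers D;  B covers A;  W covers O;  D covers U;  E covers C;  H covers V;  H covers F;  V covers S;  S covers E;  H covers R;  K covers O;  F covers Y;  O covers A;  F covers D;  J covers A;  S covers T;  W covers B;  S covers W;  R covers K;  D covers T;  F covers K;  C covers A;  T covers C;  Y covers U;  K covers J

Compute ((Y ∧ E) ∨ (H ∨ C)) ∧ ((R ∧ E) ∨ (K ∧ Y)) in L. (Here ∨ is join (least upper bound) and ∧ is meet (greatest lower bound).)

R

Y ∧ E = C
H ∨ C = H
C ∨ H = H
R ∧ E = B
K ∧ Y = J
B ∨ J = R
H ∧ R = R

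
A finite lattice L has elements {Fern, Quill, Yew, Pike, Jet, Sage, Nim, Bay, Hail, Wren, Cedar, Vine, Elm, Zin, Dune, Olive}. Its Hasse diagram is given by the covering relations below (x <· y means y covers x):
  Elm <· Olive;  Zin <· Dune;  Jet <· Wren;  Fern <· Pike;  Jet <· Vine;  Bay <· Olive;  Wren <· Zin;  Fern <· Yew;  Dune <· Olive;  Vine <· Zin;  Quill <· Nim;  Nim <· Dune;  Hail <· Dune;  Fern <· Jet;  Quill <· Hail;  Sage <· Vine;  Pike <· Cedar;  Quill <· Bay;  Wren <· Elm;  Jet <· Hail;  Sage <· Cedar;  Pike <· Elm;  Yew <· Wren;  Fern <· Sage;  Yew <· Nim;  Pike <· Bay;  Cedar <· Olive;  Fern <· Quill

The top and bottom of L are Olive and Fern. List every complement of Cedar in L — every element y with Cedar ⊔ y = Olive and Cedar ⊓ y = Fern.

Hail, Jet, Nim, Quill, Wren, Yew

Need y with Cedar ∨ y = Olive and Cedar ∧ y = Fern.
Checking each element gives: Hail, Jet, Nim, Quill, Wren, Yew.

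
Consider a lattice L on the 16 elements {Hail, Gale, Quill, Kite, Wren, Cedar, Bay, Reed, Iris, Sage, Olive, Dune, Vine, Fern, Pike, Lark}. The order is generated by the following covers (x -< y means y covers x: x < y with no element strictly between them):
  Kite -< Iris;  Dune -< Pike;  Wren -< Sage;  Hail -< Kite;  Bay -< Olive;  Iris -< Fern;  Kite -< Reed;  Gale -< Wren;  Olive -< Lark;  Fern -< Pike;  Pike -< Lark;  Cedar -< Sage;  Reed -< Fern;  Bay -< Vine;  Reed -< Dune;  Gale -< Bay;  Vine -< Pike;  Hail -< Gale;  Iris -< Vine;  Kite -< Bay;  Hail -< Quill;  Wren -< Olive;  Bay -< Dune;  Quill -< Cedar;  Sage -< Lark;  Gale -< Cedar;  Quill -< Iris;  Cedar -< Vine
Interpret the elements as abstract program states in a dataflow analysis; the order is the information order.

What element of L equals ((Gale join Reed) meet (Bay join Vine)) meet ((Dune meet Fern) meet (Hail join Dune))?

Kite

Gale ∨ Reed = Dune
Bay ∨ Vine = Vine
Dune ∧ Vine = Bay
Dune ∧ Fern = Reed
Hail ∨ Dune = Dune
Reed ∧ Dune = Reed
Bay ∧ Reed = Kite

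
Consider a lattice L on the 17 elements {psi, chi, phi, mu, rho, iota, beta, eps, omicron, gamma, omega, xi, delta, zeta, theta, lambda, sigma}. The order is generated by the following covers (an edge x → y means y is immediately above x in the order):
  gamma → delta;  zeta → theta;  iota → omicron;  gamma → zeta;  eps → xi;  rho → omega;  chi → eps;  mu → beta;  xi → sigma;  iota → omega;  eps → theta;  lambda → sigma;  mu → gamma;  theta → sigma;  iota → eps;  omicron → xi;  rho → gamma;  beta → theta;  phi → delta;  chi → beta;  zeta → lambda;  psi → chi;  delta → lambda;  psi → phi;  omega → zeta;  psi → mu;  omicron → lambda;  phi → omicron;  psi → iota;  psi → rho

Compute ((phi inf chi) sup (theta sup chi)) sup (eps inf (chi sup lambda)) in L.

phi ∧ chi = psi
theta ∨ chi = theta
psi ∨ theta = theta
chi ∨ lambda = sigma
eps ∧ sigma = eps
theta ∨ eps = theta

theta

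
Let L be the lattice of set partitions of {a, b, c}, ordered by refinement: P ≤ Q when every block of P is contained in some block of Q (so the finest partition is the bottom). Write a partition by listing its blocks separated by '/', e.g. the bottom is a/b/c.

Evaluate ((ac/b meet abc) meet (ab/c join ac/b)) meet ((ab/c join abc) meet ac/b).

ac/b ∧ abc = ac/b
ab/c ∨ ac/b = abc
ac/b ∧ abc = ac/b
ab/c ∨ abc = abc
abc ∧ ac/b = ac/b
ac/b ∧ ac/b = ac/b

ac/b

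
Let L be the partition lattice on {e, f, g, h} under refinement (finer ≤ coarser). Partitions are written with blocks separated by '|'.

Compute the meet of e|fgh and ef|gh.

The meet (common refinement) of e|fgh and ef|gh intersects blocks pairwise, giving e|f|gh.

e|f|gh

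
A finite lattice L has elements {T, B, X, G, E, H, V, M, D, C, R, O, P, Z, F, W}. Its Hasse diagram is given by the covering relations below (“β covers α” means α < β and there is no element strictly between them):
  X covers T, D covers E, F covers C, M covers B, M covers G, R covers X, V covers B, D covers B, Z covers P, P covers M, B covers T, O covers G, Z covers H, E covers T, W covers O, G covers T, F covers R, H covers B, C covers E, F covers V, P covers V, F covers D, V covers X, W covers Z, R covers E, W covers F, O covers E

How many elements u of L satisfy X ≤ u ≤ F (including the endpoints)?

4

The interval [X, F] = {F, R, V, X}, which has 4 elements.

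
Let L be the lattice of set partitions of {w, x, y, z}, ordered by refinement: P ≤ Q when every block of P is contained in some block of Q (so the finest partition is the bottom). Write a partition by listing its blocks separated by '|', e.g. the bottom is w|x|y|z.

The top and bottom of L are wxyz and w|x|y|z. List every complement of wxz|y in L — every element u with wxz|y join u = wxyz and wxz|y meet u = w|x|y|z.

Need u with wxz|y ∨ u = wxyz and wxz|y ∧ u = w|x|y|z.
Checking each element gives: wy|x|z, w|xy|z, w|x|yz.

wy|x|z, w|xy|z, w|x|yz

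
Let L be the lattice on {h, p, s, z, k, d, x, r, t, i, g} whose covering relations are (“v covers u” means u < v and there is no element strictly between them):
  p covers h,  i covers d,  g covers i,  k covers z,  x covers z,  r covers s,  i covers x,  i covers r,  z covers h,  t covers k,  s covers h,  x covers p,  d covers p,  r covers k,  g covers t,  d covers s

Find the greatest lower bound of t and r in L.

k

Common lower bounds of {t, r}: h, k, z.
The greatest among these is k.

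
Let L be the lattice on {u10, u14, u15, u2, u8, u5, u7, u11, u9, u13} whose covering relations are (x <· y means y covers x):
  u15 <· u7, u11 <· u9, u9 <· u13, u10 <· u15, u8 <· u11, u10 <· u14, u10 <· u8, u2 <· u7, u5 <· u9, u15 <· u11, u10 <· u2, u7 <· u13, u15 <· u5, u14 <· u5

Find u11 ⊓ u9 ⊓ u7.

Common lower bounds of {u11, u9, u7}: u10, u15.
The greatest among these is u15.

u15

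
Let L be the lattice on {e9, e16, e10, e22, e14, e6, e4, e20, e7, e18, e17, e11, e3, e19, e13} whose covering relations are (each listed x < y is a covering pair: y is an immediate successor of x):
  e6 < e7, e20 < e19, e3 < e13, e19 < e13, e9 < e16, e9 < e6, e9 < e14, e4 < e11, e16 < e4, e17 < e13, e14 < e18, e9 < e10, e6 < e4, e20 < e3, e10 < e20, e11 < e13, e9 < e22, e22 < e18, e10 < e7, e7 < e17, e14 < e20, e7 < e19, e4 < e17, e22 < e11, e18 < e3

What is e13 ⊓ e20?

Common lower bounds of {e13, e20}: e10, e14, e20, e9.
The greatest among these is e20.

e20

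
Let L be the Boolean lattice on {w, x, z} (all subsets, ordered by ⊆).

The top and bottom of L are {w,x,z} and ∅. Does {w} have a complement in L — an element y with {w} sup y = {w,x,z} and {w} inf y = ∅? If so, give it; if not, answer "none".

Need y with {w} ∨ y = {w,x,z} and {w} ∧ y = ∅.
Checking each element gives: {x,z}.

{x,z}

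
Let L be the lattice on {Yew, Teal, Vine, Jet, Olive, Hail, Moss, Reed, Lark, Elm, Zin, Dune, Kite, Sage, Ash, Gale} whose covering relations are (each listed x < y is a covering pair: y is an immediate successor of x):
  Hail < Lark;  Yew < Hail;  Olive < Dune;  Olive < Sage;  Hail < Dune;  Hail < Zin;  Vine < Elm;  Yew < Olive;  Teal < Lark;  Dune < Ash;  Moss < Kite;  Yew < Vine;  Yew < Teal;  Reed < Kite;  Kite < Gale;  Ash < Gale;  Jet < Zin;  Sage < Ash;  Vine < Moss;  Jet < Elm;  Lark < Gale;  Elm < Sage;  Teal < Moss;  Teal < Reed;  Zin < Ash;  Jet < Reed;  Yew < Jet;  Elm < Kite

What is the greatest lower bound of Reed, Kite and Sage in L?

Common lower bounds of {Reed, Kite, Sage}: Jet, Yew.
The greatest among these is Jet.

Jet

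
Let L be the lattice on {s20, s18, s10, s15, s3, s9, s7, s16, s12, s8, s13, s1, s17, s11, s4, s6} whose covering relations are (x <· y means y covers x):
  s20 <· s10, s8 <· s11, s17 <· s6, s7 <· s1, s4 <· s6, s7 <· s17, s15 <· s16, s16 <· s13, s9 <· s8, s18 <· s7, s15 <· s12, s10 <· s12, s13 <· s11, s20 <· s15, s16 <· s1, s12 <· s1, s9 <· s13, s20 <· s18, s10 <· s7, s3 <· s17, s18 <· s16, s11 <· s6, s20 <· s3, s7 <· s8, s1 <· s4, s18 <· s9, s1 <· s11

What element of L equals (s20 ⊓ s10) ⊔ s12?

s20 ∧ s10 = s20
s20 ∨ s12 = s12

s12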